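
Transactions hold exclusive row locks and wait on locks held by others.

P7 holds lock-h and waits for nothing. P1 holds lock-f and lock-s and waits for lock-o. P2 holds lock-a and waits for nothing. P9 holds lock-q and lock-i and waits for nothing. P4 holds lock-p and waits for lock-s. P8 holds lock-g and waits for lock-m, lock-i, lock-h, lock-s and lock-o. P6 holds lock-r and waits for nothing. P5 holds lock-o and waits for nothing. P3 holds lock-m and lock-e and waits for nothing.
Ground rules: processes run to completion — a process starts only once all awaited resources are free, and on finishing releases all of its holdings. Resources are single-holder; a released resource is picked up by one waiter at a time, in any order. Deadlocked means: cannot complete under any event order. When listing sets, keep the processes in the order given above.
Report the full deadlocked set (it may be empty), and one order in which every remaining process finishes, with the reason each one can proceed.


No process is deadlocked.
Key observation: every chain of waits terminates; starting from the processes that wait on nothing, all the rest unlock in turn.
One completion order for the rest: P3, P9, P5, P1, P2, P7, P6, P8, P4.
Verifying each step:
  P3: no waits; runs immediately, freeing lock-m and lock-e
  P9: no waits; runs immediately, freeing lock-q and lock-i
  P5: no waits; runs immediately, freeing lock-o
  P1: everything it awaited (lock-o) is free; runs, freeing lock-f and lock-s
  P2: no waits; runs immediately, freeing lock-a
  P7: no waits; runs immediately, freeing lock-h
  P6: no waits; runs immediately, freeing lock-r
  P8: everything it awaited (lock-m, lock-i, lock-h, lock-s and lock-o) is free; runs, freeing lock-g
  P4: everything it awaited (lock-s) is free; runs, freeing lock-p


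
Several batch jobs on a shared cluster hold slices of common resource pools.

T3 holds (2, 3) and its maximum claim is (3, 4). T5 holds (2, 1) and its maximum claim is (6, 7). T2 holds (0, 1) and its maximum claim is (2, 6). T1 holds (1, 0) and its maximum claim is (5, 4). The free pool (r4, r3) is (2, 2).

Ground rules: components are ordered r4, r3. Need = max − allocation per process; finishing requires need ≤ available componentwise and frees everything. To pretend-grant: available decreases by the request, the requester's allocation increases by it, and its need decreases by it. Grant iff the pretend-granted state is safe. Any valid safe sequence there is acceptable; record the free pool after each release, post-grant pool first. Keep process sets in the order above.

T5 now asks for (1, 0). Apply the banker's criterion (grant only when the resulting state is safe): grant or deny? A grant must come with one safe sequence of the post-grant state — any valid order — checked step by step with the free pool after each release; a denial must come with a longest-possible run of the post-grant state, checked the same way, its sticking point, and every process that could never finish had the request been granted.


GRANT: granting preserves safety; a valid post-grant sequence is T3, T2, T5, T1.
Key observation: with (1, 2) left after the transfer, T3 can run at once — the state stays safe.
Step-by-step check of the post-grant state:
  pool = (1, 2)
  run T3 (needs (1, 1), free (1, 2)); after release of (2, 3) the pool is (3, 5)
  run T2 (needs (2, 5), free (3, 5)); after release of (0, 1) the pool is (3, 6)
  run T5 (needs (3, 6), free (3, 6)); after release of (3, 1) the pool is (6, 7)
  run T1 (needs (4, 4), free (6, 7)); after release of (1, 0) the pool is (7, 7)


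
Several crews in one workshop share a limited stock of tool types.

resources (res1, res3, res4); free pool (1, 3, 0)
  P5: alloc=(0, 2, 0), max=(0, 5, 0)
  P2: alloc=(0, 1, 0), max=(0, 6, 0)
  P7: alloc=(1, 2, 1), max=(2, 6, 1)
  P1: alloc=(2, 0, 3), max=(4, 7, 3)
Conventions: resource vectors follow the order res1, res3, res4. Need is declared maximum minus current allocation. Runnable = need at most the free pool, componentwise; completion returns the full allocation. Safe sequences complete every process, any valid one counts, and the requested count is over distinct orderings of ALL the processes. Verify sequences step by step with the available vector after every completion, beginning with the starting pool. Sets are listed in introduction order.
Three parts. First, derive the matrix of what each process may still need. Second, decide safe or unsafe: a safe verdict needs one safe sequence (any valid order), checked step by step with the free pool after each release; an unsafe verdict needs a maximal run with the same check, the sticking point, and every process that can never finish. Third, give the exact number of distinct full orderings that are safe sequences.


(1) Need matrix, components ordered res1, res3, res4:
  P5: (0, 3, 0)
  P2: (0, 5, 0)
  P7: (1, 4, 0)
  P1: (2, 7, 0)
(2) SAFE — a valid safe sequence is P5, P7, P1, P2.
Key observation: the order's first zero-slack moment is P5 ((0, 3, 0) needed, (1, 3, 0) free — a requested resource with nothing to spare).
Step-by-step check:
  pool = (1, 3, 0)
  P5: need (0, 3, 0) fits (1, 3, 0); releases (0, 2, 0), pool now (1, 5, 0)
  P7: need (1, 4, 0) fits (1, 5, 0); releases (1, 2, 1), pool now (2, 7, 1)
  P1: need (2, 7, 0) fits (2, 7, 1); releases (2, 0, 3), pool now (4, 7, 4)
  P2: need (0, 5, 0) fits (4, 7, 4); releases (0, 1, 0), pool now (4, 8, 4)
(3) Precisely 3 of the possible complete orderings are safe sequences.


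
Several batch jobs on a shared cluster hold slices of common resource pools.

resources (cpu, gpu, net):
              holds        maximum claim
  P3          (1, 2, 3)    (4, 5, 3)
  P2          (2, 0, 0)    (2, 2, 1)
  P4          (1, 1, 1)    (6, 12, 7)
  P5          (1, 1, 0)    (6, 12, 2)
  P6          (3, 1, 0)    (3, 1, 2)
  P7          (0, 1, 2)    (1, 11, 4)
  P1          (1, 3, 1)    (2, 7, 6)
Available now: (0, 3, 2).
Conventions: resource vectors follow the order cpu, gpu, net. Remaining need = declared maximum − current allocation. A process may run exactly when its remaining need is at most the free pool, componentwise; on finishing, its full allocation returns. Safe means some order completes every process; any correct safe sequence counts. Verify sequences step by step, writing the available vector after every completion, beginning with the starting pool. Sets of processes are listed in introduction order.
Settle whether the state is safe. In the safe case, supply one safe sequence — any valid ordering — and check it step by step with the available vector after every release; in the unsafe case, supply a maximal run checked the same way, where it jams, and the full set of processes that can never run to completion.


UNSAFE.
Key observation: after P6, P3, P2, P1 complete, (7, 9, 6) is the best the pool ever gets, yet each leftover process wants more gpu.
The run P6, P3, P2, P1 cannot be extended any further. Verifying each step:
  pool = (0, 3, 2)
  P6: need (0, 0, 2) fits (0, 3, 2); releases (3, 1, 0), pool now (3, 4, 2)
  P3: need (3, 3, 0) fits (3, 4, 2); releases (1, 2, 3), pool now (4, 6, 5)
  P2: need (0, 2, 1) fits (4, 6, 5); releases (2, 0, 0), pool now (6, 6, 5)
  P1: need (1, 4, 5) fits (6, 6, 5); releases (1, 3, 1), pool now (7, 9, 6)
  P4 cannot run: need (5, 11, 6) vs free (7, 9, 6) (insufficient gpu)
  P5 cannot run: need (5, 11, 2) vs free (7, 9, 6) (insufficient gpu)
  P7 cannot run: need (1, 10, 2) vs free (7, 9, 6) (insufficient gpu)
Processes that can never finish: P4, P5 and P7.


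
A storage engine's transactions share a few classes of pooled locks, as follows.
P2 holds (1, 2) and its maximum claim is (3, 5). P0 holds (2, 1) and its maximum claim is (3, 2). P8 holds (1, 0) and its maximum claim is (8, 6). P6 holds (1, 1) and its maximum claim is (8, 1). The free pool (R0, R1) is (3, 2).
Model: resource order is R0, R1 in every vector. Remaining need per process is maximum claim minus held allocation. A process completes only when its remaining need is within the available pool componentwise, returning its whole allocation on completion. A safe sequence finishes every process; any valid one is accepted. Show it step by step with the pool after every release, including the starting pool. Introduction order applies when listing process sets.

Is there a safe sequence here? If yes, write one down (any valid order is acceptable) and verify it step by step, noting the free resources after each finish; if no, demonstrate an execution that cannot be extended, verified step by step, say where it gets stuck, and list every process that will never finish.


UNSAFE — no complete ordering exists.
Key observation: no order helps: past P0, P2, the free pool tops out at (6, 5), below what each blocked process needs in R0.
A maximal execution: P0, P2 — then nothing else fits. Walking it through:
  pool = (3, 2)
  run P0 (needs (1, 1), free (3, 2)); after release of (2, 1) the pool is (5, 3)
  run P2 (needs (2, 3), free (5, 3)); after release of (1, 2) the pool is (6, 5)
  P8 still needs (7, 6) but only (6, 5) is free — short on R0 and R1
  P6 still needs (7, 0) but only (6, 5) is free — short on R0
Never able to finish: P8 and P6.


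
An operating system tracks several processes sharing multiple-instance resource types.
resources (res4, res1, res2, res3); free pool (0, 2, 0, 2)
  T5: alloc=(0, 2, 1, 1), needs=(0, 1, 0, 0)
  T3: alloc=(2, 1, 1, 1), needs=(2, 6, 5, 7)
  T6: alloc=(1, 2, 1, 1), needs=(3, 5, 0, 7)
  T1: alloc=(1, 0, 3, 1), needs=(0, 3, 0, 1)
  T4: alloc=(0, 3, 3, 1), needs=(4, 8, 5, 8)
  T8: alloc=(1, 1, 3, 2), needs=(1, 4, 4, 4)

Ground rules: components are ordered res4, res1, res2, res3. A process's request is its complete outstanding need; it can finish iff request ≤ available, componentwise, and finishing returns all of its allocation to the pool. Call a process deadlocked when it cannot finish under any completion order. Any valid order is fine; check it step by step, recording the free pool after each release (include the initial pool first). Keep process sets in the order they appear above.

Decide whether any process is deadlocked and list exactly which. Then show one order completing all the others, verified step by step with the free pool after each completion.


Deadlocked: T3, T6 and T4.
Key observation: the wall is res3: completing T5, T1, T8 brings the pool only to (2, 5, 7, 6), and all the rest need more.
One completion order for the rest: T5, T1, T8. Verifying each step:
  pool = (0, 2, 0, 2)
  run T5 (needs (0, 1, 0, 0), free (0, 2, 0, 2)); after release of (0, 2, 1, 1) the pool is (0, 4, 1, 3)
  run T1 (needs (0, 3, 0, 1), free (0, 4, 1, 3)); after release of (1, 0, 3, 1) the pool is (1, 4, 4, 4)
  run T8 (needs (1, 4, 4, 4), free (1, 4, 4, 4)); after release of (1, 1, 3, 2) the pool is (2, 5, 7, 6)
The blocked processes can never fit:
  blocked: T3 wants (2, 6, 5, 7), pool (2, 5, 7, 6) — not enough res1 and res3
  blocked: T6 wants (3, 5, 0, 7), pool (2, 5, 7, 6) — not enough res4 and res3
  blocked: T4 wants (4, 8, 5, 8), pool (2, 5, 7, 6) — not enough res4, res1 and res3


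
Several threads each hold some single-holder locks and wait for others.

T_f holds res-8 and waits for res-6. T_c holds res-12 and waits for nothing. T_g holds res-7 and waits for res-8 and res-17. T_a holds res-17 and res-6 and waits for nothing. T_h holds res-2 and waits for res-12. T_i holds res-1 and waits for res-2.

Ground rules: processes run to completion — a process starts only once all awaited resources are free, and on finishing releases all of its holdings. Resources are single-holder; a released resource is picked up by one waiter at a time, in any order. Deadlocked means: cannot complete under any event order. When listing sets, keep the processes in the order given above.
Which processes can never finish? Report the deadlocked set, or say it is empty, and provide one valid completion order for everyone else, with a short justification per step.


The deadlocked set is empty.
Key observation: the waits form no ring: some process can always run, and its releases unblock the others one by one.
The rest can finish in the order T_a, T_c, T_f, T_h, T_g, T_i.
Verifying each step:
  T_a: no waits; runs immediately, freeing res-17 and res-6
  T_c: no waits; runs immediately, freeing res-12
  run T_f (all its waits — res-6 — are resolved); releases res-8
  run T_h (all its waits — res-12 — are resolved); releases res-2
  run T_g (all its waits — res-8 and res-17 — are resolved); releases res-7
  run T_i (all its waits — res-2 — are resolved); releases res-1


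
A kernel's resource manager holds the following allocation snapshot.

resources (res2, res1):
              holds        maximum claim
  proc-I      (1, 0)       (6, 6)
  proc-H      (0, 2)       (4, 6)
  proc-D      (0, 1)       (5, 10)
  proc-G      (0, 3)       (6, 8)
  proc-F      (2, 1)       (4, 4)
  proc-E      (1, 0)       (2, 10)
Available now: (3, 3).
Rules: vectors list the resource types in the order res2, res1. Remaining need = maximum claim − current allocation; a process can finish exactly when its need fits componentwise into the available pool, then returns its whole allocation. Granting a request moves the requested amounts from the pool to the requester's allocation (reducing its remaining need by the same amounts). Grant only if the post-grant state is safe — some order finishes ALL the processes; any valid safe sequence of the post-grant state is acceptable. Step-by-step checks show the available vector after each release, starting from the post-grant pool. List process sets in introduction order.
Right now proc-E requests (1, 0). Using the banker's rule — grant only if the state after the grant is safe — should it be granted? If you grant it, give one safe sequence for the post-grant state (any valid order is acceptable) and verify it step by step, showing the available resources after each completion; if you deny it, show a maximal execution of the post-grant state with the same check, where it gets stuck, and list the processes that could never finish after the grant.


DENY — the pretend-granted state is unsafe.
Key observation: after proc-F, proc-H the pool peaks at (4, 6), and each blocked process is short somewhere: proc-I on res2; proc-D on res2, res1; proc-G on res2; proc-E on res1.
On the post-grant state, proc-F, proc-H is a maximal run — nothing extends it. Check, step by step:
  pool = (2, 3)
  run proc-F (needs (2, 3), free (2, 3)); after release of (2, 1) the pool is (4, 4)
  run proc-H (needs (4, 4), free (4, 4)); after release of (0, 2) the pool is (4, 6)
  proc-I still needs (5, 6) but only (4, 6) is free — short on res2
  proc-D still needs (5, 9) but only (4, 6) is free — short on res2 and res1
  proc-G still needs (6, 5) but only (4, 6) is free — short on res2
  proc-E still needs (0, 10) but only (4, 6) is free — short on res1
Had the request been granted, proc-I, proc-D, proc-G and proc-E could never finish.


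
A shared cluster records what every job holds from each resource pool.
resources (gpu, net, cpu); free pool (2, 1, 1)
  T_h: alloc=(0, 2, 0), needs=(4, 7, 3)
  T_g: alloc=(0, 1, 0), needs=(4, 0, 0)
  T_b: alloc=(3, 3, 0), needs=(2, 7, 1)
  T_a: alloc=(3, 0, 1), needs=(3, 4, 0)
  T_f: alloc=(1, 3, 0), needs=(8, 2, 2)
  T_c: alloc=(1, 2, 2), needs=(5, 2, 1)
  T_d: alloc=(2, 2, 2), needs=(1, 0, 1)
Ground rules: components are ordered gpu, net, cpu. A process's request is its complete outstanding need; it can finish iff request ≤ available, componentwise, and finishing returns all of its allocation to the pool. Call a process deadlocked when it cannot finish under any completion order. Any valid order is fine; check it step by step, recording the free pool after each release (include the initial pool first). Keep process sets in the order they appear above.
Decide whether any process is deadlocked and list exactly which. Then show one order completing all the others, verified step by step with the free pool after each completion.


The deadlocked set is empty.
Key observation: beginning at T_d, releases accumulate fast enough that every process eventually fits.
A valid finishing order for the others: T_d, T_g, T_a, T_c, T_f, T_b, T_h. Walking it through:
  pool = (2, 1, 1)
  T_d: need (1, 0, 1) fits (2, 1, 1); releases (2, 2, 2), pool now (4, 3, 3)
  T_g: need (4, 0, 0) fits (4, 3, 3); releases (0, 1, 0), pool now (4, 4, 3)
  T_a: need (3, 4, 0) fits (4, 4, 3); releases (3, 0, 1), pool now (7, 4, 4)
  T_c: need (5, 2, 1) fits (7, 4, 4); releases (1, 2, 2), pool now (8, 6, 6)
  T_f: need (8, 2, 2) fits (8, 6, 6); releases (1, 3, 0), pool now (9, 9, 6)
  T_b: need (2, 7, 1) fits (9, 9, 6); releases (3, 3, 0), pool now (12, 12, 6)
  T_h: need (4, 7, 3) fits (12, 12, 6); releases (0, 2, 0), pool now (12, 14, 6)


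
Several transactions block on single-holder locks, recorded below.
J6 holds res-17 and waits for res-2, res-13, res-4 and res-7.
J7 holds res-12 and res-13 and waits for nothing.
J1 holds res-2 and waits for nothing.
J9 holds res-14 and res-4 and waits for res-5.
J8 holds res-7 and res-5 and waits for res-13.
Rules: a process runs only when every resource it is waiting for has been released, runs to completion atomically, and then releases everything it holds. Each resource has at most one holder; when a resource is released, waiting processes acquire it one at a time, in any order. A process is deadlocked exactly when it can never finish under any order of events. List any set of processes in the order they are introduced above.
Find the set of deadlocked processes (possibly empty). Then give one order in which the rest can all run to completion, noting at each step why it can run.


The deadlocked set is empty.
Key observation: every chain of waits terminates; starting from the processes that wait on nothing, all the rest unlock in turn.
One completion order for the rest: J1, J7, J8, J9, J6.
Check, step by step:
  J1: no waits; runs immediately, freeing res-2
  J7: no waits; runs immediately, freeing res-12 and res-13
  J8 waits on res-13 — all released -> runs and releases res-7 and res-5
  J9 waits on res-5 — all released -> runs and releases res-14 and res-4
  J6 waits on res-2, res-13, res-4 and res-7 — all released -> runs and releases res-17


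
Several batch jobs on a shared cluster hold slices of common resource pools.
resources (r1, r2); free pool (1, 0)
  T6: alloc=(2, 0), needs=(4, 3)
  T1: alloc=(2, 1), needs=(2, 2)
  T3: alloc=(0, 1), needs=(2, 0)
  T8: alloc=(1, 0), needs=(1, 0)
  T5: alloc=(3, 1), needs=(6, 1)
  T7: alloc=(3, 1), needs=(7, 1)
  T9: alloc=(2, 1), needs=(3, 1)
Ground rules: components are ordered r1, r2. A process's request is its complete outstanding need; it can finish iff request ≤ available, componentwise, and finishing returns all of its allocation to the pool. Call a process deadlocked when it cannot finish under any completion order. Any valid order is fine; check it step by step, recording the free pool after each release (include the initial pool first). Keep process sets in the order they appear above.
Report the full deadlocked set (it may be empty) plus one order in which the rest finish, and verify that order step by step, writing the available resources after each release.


The deadlocked set is T6, T1, T5, T7 and T9.
Key observation: after T8, T3 the pool peaks at (2, 1), and each blocked process is short somewhere: T6 on r1, r2; T1 on r2; T5 on r1; T7 on r1; T9 on r1.
One completion order for the rest: T8, T3. Walking it through:
  pool = (1, 0)
  run T8 (needs (1, 0), free (1, 0)); after release of (1, 0) the pool is (2, 0)
  run T3 (needs (2, 0), free (2, 0)); after release of (0, 1) the pool is (2, 1)
None of the blocked processes ever fits:
  T6 cannot run: need (4, 3) vs free (2, 1) (insufficient r1 and r2)
  T1 cannot run: need (2, 2) vs free (2, 1) (insufficient r2)
  T5 cannot run: need (6, 1) vs free (2, 1) (insufficient r1)
  T7 cannot run: need (7, 1) vs free (2, 1) (insufficient r1)
  T9 cannot run: need (3, 1) vs free (2, 1) (insufficient r1)


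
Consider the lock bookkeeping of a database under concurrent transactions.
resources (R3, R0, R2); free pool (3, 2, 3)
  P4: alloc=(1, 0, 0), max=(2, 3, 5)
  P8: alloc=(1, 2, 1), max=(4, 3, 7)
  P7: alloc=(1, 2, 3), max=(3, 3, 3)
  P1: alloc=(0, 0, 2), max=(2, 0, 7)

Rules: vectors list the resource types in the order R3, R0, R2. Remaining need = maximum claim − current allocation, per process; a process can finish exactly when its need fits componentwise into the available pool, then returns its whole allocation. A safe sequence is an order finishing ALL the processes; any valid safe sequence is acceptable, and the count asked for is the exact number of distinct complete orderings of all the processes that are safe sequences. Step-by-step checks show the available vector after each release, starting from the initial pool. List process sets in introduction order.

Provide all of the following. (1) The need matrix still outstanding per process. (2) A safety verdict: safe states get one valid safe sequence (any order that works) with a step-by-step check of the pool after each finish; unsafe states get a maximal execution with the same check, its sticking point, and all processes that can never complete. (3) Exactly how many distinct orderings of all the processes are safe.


(1) Remaining need (order R3, R0, R2):
  P4: (1, 3, 5)
  P8: (3, 1, 6)
  P7: (2, 1, 0)
  P1: (2, 0, 5)
(2) SAFE, for example via the order P7, P1, P4, P8.
Key observation: no step in this order meets a requested resource exactly; the smallest headroom is 1, first reached at P7 (need (2, 1, 0), pool (3, 2, 3)).
Check, step by step:
  pool = (3, 2, 3)
  run P7 (needs (2, 1, 0), free (3, 2, 3)); after release of (1, 2, 3) the pool is (4, 4, 6)
  run P1 (needs (2, 0, 5), free (4, 4, 6)); after release of (0, 0, 2) the pool is (4, 4, 8)
  run P4 (needs (1, 3, 5), free (4, 4, 8)); after release of (1, 0, 0) the pool is (5, 4, 8)
  run P8 (needs (3, 1, 6), free (5, 4, 8)); after release of (1, 2, 1) the pool is (6, 6, 9)
(3) Precisely 6 of the possible complete orderings are safe sequences.


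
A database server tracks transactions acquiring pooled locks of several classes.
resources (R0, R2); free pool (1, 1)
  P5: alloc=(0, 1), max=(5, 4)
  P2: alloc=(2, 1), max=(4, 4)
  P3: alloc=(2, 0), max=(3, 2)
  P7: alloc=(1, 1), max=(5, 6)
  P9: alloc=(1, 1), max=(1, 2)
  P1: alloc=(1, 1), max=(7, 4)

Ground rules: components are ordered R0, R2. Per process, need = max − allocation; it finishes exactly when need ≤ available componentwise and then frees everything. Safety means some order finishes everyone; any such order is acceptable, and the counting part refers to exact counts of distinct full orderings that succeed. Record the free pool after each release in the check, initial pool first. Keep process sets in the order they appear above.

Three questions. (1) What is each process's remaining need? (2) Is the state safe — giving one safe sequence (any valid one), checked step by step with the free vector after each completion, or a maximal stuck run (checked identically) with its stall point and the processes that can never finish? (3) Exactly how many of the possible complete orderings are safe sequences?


(1) Outstanding need per process (order R0, R2):
  P5: (5, 3)
  P2: (2, 3)
  P3: (1, 2)
  P7: (4, 5)
  P9: (0, 1)
  P1: (6, 3)
(2) UNSAFE — no complete ordering exists.
Key observation: the wall is R2: completing P9, P3 brings the pool only to (4, 2), and all the rest need more.
Going as far as possible: P9, P3; after that, nothing fits. Walking it through:
  pool = (1, 1)
  run P9 (needs (0, 1), free (1, 1)); after release of (1, 1) the pool is (2, 2)
  run P3 (needs (1, 2), free (2, 2)); after release of (2, 0) the pool is (4, 2)
  blocked: P5 wants (5, 3), pool (4, 2) — not enough R0 and R2
  blocked: P2 wants (2, 3), pool (4, 2) — not enough R2
  blocked: P7 wants (4, 5), pool (4, 2) — not enough R2
  blocked: P1 wants (6, 3), pool (4, 2) — not enough R0 and R2
Never able to finish: P5, P2, P7 and P1.
(3) Precisely 0 of the possible complete orderings are safe sequences.


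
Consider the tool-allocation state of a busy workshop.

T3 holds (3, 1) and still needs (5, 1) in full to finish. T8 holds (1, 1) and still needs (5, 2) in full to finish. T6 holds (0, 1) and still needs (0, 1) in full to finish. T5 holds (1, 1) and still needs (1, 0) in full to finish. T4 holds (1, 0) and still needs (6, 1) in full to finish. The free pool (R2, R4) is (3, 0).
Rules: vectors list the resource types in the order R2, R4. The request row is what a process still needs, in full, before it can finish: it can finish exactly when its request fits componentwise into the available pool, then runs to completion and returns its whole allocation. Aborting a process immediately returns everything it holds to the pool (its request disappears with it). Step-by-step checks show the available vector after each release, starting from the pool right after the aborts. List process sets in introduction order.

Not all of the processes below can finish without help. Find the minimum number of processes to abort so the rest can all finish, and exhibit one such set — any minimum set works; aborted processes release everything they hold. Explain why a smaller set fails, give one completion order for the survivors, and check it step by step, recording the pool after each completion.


Minimum abort set: T8.
Key observation: aborting T8 returns (1, 1), and T3 — hopeless before — runs at step 2 with the returned capacity in the pool.
No smaller set exists: with zero aborts the deadlock remains.
Survivors finish in the order: T5, T3, T4, T6. Check, step by step (pool after the aborts first):
  pool = (4, 1)
  T5 needs (1, 0) <= (4, 1) -> finishes; pool += (1, 1) = (5, 2)
  T3 needs (5, 1) <= (5, 2) -> finishes; pool += (3, 1) = (8, 3)
  T4 needs (6, 1) <= (8, 3) -> finishes; pool += (1, 0) = (9, 3)
  T6 needs (0, 1) <= (9, 3) -> finishes; pool += (0, 1) = (9, 4)


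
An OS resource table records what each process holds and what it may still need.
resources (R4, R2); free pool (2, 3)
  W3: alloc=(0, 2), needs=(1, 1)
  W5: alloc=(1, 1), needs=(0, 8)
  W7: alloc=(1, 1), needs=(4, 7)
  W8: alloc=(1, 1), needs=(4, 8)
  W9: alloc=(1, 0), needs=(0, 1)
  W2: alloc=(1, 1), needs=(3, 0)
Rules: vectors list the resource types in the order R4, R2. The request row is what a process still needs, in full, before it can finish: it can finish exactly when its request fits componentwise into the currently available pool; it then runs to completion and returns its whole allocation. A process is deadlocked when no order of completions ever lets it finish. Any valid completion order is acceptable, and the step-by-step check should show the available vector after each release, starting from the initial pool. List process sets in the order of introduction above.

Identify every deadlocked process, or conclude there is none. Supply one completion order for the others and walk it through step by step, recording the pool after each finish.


Deadlocked set: W5, W7 and W8.
Key observation: the pool after W9, W3, W2 is (4, 6); every surviving request exceeds it in R2, so progress ends there.
A valid finishing order for the others: W9, W3, W2. Walking it through:
  pool = (2, 3)
  run W9 (needs (0, 1), free (2, 3)); after release of (1, 0) the pool is (3, 3)
  run W3 (needs (1, 1), free (3, 3)); after release of (0, 2) the pool is (3, 5)
  run W2 (needs (3, 0), free (3, 5)); after release of (1, 1) the pool is (4, 6)
None of the blocked processes ever fits:
  W5 still needs (0, 8) but only (4, 6) is free — short on R2
  W7 still needs (4, 7) but only (4, 6) is free — short on R2
  W8 still needs (4, 8) but only (4, 6) is free — short on R2


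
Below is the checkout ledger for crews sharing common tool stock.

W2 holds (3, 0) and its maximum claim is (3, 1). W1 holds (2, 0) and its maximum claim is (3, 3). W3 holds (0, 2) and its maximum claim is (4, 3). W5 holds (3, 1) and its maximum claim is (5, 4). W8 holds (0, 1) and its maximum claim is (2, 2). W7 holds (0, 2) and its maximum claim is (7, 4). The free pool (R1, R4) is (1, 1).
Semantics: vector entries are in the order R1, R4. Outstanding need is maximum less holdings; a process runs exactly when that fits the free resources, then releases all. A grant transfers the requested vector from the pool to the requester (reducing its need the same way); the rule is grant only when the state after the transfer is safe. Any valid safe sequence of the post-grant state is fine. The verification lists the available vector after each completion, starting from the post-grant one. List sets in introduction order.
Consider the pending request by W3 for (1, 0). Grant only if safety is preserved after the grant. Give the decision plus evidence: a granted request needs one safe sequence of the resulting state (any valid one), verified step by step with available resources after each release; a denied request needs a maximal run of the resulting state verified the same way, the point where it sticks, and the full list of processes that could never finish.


GRANT. The post-grant state is safe; one safe sequence: W2, W3, W5, W8, W7, W1.
Key observation: post-grant, (0, 1) remains, and an order beginning with W2 completes everyone.
Step-by-step check of the post-grant state:
  pool = (0, 1)
  run W2 (needs (0, 1), free (0, 1)); after release of (3, 0) the pool is (3, 1)
  run W3 (needs (3, 1), free (3, 1)); after release of (1, 2) the pool is (4, 3)
  run W5 (needs (2, 3), free (4, 3)); after release of (3, 1) the pool is (7, 4)
  run W8 (needs (2, 1), free (7, 4)); after release of (0, 1) the pool is (7, 5)
  run W7 (needs (7, 2), free (7, 5)); after release of (0, 2) the pool is (7, 7)
  run W1 (needs (1, 3), free (7, 7)); after release of (2, 0) the pool is (9, 7)


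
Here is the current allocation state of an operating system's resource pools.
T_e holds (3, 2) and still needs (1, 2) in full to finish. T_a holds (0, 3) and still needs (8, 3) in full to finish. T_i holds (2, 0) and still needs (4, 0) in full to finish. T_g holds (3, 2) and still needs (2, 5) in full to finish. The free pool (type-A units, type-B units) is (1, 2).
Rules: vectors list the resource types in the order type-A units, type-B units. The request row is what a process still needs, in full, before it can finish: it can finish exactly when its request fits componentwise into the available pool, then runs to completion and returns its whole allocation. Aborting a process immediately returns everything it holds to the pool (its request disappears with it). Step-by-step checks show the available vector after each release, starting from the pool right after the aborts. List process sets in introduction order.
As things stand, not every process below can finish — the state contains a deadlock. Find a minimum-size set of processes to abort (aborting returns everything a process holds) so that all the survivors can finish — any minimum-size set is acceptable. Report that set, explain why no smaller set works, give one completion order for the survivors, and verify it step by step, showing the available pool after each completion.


Abort T_g.
Key observation: aborting T_g returns (3, 2), and T_a — hopeless before — runs at step 3 with the returned capacity in the pool.
Why nothing smaller works: aborting no one leaves the state deadlocked as given.
One survivor order: T_e, T_i, T_a. Step-by-step check (post-abort pool first):
  pool = (4, 4)
  T_e: need (1, 2) fits (4, 4); releases (3, 2), pool now (7, 6)
  T_i: need (4, 0) fits (7, 6); releases (2, 0), pool now (9, 6)
  T_a: need (8, 3) fits (9, 6); releases (0, 3), pool now (9, 9)


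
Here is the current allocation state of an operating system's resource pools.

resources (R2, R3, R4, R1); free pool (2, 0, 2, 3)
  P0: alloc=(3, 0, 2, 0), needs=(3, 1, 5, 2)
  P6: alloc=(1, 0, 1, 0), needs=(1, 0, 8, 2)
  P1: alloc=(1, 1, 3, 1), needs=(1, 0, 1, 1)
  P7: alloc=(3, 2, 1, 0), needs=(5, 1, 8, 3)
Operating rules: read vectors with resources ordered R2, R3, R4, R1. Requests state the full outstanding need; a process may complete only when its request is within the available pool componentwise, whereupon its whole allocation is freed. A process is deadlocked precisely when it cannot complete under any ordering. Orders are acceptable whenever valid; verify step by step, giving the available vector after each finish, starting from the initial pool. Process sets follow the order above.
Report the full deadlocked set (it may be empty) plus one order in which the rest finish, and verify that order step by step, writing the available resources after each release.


Deadlocked: P6 and P7.
Key observation: after P1, P0 complete, (6, 1, 7, 4) is the best the pool ever gets, yet each leftover process wants more R4.
The rest can finish in the order P1, P0. Step-by-step check:
  pool = (2, 0, 2, 3)
  P1: need (1, 0, 1, 1) fits (2, 0, 2, 3); releases (1, 1, 3, 1), pool now (3, 1, 5, 4)
  P0: need (3, 1, 5, 2) fits (3, 1, 5, 4); releases (3, 0, 2, 0), pool now (6, 1, 7, 4)
None of the blocked processes ever fits:
  blocked: P6 wants (1, 0, 8, 2), pool (6, 1, 7, 4) — not enough R4
  blocked: P7 wants (5, 1, 8, 3), pool (6, 1, 7, 4) — not enough R4


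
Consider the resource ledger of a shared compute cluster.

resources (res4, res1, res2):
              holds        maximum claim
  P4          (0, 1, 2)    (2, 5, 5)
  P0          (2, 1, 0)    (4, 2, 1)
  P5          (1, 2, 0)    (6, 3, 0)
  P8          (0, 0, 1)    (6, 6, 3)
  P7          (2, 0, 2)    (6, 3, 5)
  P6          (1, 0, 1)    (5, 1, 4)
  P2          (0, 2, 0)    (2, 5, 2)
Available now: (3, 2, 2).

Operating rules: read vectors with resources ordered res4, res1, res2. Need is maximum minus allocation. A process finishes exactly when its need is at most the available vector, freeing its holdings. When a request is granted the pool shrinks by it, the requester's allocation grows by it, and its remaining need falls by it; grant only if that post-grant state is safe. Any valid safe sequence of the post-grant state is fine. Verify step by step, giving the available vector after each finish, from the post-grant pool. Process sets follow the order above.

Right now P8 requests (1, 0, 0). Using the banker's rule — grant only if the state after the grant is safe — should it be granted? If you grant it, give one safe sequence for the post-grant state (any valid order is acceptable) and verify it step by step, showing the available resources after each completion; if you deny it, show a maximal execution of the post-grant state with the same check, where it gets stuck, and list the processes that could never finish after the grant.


DENY. Granting would leave the state unsafe.
Key observation: after P0, P2 the pool peaks at (4, 5, 2), and each blocked process is short somewhere: P4 on res2; P5 on res4; P8 on res4, res1; P7 on res2; P6 on res2.
Pretend the grant happened; the run P0, P2 goes as far as possible. Verifying each step:
  pool = (2, 2, 2)
  P0 needs (2, 1, 1) <= (2, 2, 2) -> finishes; pool += (2, 1, 0) = (4, 3, 2)
  P2 needs (2, 3, 2) <= (4, 3, 2) -> finishes; pool += (0, 2, 0) = (4, 5, 2)
  P4 cannot run: need (2, 4, 3) vs free (4, 5, 2) (insufficient res2)
  P5 cannot run: need (5, 1, 0) vs free (4, 5, 2) (insufficient res4)
  P8 cannot run: need (5, 6, 2) vs free (4, 5, 2) (insufficient res4 and res1)
  P7 cannot run: need (4, 3, 3) vs free (4, 5, 2) (insufficient res2)
  P6 cannot run: need (4, 1, 3) vs free (4, 5, 2) (insufficient res2)
Processes that could never finish after the grant: P4, P5, P8, P7 and P6.


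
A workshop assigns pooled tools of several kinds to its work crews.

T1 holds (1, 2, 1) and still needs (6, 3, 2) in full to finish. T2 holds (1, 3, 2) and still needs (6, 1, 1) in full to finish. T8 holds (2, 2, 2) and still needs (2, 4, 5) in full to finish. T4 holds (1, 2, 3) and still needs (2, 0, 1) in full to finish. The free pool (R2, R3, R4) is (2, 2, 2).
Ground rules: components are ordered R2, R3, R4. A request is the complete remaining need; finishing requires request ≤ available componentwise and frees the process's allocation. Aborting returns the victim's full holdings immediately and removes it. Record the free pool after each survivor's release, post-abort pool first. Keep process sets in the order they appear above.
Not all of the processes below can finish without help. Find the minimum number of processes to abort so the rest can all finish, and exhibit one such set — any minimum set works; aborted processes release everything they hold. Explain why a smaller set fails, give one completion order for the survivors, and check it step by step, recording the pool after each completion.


Minimum abort set: T1.
Key observation: aborting T1 returns (1, 2, 1), and T2 — hopeless before — runs at step 3 with the returned capacity in the pool.
Minimality: the empty abort set fails — the state is deadlocked as it stands.
The survivors complete as T4, T8, T2. Verifying each step (starting from the post-abort pool):
  pool = (3, 4, 3)
  T4 needs (2, 0, 1) <= (3, 4, 3) -> finishes; pool += (1, 2, 3) = (4, 6, 6)
  T8 needs (2, 4, 5) <= (4, 6, 6) -> finishes; pool += (2, 2, 2) = (6, 8, 8)
  T2 needs (6, 1, 1) <= (6, 8, 8) -> finishes; pool += (1, 3, 2) = (7, 11, 10)


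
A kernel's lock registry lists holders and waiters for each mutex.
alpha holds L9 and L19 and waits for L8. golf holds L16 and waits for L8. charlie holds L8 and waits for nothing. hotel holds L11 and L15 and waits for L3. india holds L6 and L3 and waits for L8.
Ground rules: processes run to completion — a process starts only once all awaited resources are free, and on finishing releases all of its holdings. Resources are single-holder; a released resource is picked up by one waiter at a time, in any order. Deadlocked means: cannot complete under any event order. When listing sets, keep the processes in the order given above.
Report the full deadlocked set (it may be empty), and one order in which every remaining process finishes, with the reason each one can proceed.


Nothing here is deadlocked.
Key observation: all waits point, directly or indirectly, at processes that can finish, so nothing is permanently blocked.
The rest can finish in the order charlie, alpha, india, golf, hotel.
Step-by-step check:
  charlie: no waits; runs immediately, freeing L8
  alpha: everything it awaited (L8) is free; runs, freeing L9 and L19
  india: everything it awaited (L8) is free; runs, freeing L6 and L3
  golf: everything it awaited (L8) is free; runs, freeing L16
  hotel: everything it awaited (L3) is free; runs, freeing L11 and L15


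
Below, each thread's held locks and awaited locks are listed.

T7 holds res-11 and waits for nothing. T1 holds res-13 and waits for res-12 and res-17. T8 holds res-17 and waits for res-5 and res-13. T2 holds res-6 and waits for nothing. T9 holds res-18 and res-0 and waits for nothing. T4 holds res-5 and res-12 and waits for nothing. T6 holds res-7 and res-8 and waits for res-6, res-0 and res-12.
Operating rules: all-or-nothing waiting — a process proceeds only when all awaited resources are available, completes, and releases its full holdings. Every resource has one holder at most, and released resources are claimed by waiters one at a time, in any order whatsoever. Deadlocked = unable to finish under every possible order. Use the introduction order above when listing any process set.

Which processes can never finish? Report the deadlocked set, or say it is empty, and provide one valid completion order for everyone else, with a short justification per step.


The deadlocked set is T1 and T8.
Key observation: the cycle T1 -> T8 -> T1 can never break — each member waits on the next; no other process is dragged down with it.
One completion order for the rest: T7, T4, T9, T2, T6.
Verifying each step:
  run T7 (it waits on nothing); releases res-11
  run T4 (it waits on nothing); releases res-5 and res-12
  run T9 (it waits on nothing); releases res-18 and res-0
  run T2 (it waits on nothing); releases res-6
  T6: everything it awaited (res-6, res-0 and res-12) is free; runs, freeing res-7 and res-8


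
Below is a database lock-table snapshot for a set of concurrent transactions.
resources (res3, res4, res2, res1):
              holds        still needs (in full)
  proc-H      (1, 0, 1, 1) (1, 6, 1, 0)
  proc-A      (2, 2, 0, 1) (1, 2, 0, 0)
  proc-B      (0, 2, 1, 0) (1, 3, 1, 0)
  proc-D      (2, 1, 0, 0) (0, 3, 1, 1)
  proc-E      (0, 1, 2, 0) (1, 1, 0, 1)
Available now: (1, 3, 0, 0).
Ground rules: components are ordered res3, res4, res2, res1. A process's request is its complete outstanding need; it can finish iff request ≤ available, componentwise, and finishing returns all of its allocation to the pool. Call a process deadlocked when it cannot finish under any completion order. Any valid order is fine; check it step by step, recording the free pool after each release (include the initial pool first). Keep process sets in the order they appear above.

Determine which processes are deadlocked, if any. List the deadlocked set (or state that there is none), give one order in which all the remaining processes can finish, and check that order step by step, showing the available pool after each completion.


Nothing here is deadlocked.
Key observation: the pool covers proc-A at once, and every later process fits after earlier releases.
The rest can finish in the order proc-A, proc-E, proc-H, proc-B, proc-D. Verifying each step:
  pool = (1, 3, 0, 0)
  proc-A needs (1, 2, 0, 0) <= (1, 3, 0, 0) -> finishes; pool += (2, 2, 0, 1) = (3, 5, 0, 1)
  proc-E needs (1, 1, 0, 1) <= (3, 5, 0, 1) -> finishes; pool += (0, 1, 2, 0) = (3, 6, 2, 1)
  proc-H needs (1, 6, 1, 0) <= (3, 6, 2, 1) -> finishes; pool += (1, 0, 1, 1) = (4, 6, 3, 2)
  proc-B needs (1, 3, 1, 0) <= (4, 6, 3, 2) -> finishes; pool += (0, 2, 1, 0) = (4, 8, 4, 2)
  proc-D needs (0, 3, 1, 1) <= (4, 8, 4, 2) -> finishes; pool += (2, 1, 0, 0) = (6, 9, 4, 2)
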